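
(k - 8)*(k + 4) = k^2 - 4*k - 32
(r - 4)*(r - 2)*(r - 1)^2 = r^4 - 8*r^3 + 21*r^2 - 22*r + 8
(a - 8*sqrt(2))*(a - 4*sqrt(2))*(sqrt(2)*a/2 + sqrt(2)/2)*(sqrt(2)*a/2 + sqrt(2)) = a^4/2 - 6*sqrt(2)*a^3 + 3*a^3/2 - 18*sqrt(2)*a^2 + 33*a^2 - 12*sqrt(2)*a + 96*a + 64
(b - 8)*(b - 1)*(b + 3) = b^3 - 6*b^2 - 19*b + 24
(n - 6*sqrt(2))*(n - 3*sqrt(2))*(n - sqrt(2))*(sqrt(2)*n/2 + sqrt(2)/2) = sqrt(2)*n^4/2 - 10*n^3 + sqrt(2)*n^3/2 - 10*n^2 + 27*sqrt(2)*n^2 - 36*n + 27*sqrt(2)*n - 36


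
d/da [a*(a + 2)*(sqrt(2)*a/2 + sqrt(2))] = sqrt(2)*(a + 2)*(3*a + 2)/2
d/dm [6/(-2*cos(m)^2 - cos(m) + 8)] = -6*(4*cos(m) + 1)*sin(m)/(cos(m) + cos(2*m) - 7)^2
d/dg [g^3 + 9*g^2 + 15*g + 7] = 3*g^2 + 18*g + 15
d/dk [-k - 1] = -1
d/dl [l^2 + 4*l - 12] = 2*l + 4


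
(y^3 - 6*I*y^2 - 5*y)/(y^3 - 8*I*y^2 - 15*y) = (y - I)/(y - 3*I)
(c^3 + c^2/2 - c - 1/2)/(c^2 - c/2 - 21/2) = (-2*c^3 - c^2 + 2*c + 1)/(-2*c^2 + c + 21)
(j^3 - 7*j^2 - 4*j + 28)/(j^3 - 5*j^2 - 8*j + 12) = (j^2 - 9*j + 14)/(j^2 - 7*j + 6)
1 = 1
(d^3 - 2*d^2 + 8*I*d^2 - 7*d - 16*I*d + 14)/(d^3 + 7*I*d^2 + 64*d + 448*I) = (d^2 + d*(-2 + I) - 2*I)/(d^2 + 64)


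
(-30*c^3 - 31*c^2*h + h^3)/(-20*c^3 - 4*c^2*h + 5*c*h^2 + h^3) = (6*c^2 + 5*c*h - h^2)/(4*c^2 - h^2)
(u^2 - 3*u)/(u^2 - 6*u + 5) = u*(u - 3)/(u^2 - 6*u + 5)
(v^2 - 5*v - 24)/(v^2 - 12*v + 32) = (v + 3)/(v - 4)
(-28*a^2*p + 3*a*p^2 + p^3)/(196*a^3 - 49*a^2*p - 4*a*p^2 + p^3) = p/(-7*a + p)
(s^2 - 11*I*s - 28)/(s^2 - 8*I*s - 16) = (s - 7*I)/(s - 4*I)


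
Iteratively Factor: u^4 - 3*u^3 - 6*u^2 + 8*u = (u - 4)*(u^3 + u^2 - 2*u) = u*(u - 4)*(u^2 + u - 2) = u*(u - 4)*(u + 2)*(u - 1)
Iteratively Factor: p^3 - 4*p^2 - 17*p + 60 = (p - 3)*(p^2 - p - 20) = (p - 5)*(p - 3)*(p + 4)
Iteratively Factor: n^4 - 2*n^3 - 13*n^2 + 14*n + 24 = (n - 2)*(n^3 - 13*n - 12) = (n - 2)*(n + 3)*(n^2 - 3*n - 4) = (n - 4)*(n - 2)*(n + 3)*(n + 1)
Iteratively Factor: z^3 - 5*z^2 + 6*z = (z - 2)*(z^2 - 3*z) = (z - 3)*(z - 2)*(z)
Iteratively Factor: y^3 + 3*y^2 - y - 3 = (y + 1)*(y^2 + 2*y - 3) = (y + 1)*(y + 3)*(y - 1)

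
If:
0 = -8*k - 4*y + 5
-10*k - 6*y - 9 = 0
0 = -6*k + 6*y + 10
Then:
No Solution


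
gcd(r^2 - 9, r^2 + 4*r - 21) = r - 3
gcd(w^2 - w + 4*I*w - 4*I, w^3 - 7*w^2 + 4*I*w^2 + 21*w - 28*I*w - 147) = 1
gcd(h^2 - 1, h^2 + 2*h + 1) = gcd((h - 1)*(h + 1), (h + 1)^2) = h + 1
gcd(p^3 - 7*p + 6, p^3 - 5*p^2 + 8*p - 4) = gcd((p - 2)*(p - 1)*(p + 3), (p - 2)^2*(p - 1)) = p^2 - 3*p + 2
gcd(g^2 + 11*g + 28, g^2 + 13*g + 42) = g + 7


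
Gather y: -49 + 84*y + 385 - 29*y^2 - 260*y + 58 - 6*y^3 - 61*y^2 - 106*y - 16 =-6*y^3 - 90*y^2 - 282*y + 378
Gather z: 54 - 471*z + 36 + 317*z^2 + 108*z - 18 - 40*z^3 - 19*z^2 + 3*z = -40*z^3 + 298*z^2 - 360*z + 72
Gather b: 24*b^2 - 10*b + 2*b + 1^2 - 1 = 24*b^2 - 8*b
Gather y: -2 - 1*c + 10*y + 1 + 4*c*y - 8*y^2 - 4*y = -c - 8*y^2 + y*(4*c + 6) - 1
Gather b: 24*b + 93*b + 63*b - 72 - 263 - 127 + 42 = 180*b - 420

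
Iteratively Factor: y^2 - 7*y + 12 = (y - 3)*(y - 4)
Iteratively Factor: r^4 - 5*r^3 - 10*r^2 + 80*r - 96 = (r + 4)*(r^3 - 9*r^2 + 26*r - 24) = (r - 3)*(r + 4)*(r^2 - 6*r + 8) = (r - 3)*(r - 2)*(r + 4)*(r - 4)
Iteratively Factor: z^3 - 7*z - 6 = (z + 2)*(z^2 - 2*z - 3) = (z + 1)*(z + 2)*(z - 3)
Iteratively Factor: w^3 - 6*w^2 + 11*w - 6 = (w - 2)*(w^2 - 4*w + 3) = (w - 3)*(w - 2)*(w - 1)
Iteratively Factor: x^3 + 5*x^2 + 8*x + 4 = (x + 2)*(x^2 + 3*x + 2) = (x + 1)*(x + 2)*(x + 2)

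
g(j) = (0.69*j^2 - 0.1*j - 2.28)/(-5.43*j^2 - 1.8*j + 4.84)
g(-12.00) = -0.13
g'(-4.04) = 0.01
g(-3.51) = -0.12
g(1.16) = 0.32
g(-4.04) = -0.12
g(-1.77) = -0.01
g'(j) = (1.38*j - 0.1)/(-5.43*j^2 - 1.8*j + 4.84) + (10.86*j + 1.8)*(0.69*j^2 - 0.1*j - 2.28)/(-5.43*j^2 - 1.8*j + 4.84)^2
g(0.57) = -1.03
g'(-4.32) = 0.01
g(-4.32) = -0.12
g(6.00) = -0.11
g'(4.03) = -0.01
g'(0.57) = -3.68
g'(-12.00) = -0.00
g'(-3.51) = 0.01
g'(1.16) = -1.35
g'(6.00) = -0.00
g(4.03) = -0.09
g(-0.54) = -0.48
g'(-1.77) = 0.27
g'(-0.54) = 0.26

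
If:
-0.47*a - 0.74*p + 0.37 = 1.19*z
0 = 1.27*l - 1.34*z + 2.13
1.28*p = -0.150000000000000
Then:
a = 0.971742021276596 - 2.53191489361702*z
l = 1.05511811023622*z - 1.67716535433071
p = -0.12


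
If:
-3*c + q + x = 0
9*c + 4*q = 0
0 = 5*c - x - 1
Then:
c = -4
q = 9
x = -21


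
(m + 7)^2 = m^2 + 14*m + 49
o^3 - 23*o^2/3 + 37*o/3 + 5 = (o - 5)*(o - 3)*(o + 1/3)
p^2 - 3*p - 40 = (p - 8)*(p + 5)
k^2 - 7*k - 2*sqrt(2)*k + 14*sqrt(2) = (k - 7)*(k - 2*sqrt(2))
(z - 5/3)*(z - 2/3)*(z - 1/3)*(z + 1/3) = z^4 - 7*z^3/3 + z^2 + 7*z/27 - 10/81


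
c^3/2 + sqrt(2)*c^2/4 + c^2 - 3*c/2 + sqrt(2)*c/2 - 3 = (c/2 + 1)*(c - sqrt(2))*(c + 3*sqrt(2)/2)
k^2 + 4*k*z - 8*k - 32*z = (k - 8)*(k + 4*z)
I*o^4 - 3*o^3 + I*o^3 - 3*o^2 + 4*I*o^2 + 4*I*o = o*(o + 1)*(o + 4*I)*(I*o + 1)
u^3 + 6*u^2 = u^2*(u + 6)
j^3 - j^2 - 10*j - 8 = (j - 4)*(j + 1)*(j + 2)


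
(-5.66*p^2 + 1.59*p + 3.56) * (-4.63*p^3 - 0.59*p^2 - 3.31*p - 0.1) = 26.2058*p^5 - 4.0223*p^4 + 1.3137*p^3 - 6.7973*p^2 - 11.9426*p - 0.356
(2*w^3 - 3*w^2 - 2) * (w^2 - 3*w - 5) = 2*w^5 - 9*w^4 - w^3 + 13*w^2 + 6*w + 10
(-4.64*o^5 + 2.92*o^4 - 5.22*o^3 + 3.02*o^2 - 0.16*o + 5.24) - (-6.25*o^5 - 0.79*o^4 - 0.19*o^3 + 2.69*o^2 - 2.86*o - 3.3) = 1.61*o^5 + 3.71*o^4 - 5.03*o^3 + 0.33*o^2 + 2.7*o + 8.54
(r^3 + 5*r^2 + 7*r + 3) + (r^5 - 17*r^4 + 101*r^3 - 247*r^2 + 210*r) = r^5 - 17*r^4 + 102*r^3 - 242*r^2 + 217*r + 3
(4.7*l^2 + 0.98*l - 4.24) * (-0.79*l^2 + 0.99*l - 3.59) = -3.713*l^4 + 3.8788*l^3 - 12.5532*l^2 - 7.7158*l + 15.2216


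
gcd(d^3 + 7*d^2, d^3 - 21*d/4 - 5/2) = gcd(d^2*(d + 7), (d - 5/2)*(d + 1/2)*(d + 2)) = 1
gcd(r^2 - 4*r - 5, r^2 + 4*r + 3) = r + 1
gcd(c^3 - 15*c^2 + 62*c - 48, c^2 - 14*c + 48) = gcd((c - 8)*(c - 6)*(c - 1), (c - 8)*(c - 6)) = c^2 - 14*c + 48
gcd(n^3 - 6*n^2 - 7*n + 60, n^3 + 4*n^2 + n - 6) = n + 3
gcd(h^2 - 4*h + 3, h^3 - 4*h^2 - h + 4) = h - 1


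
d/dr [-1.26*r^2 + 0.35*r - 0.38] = 0.35 - 2.52*r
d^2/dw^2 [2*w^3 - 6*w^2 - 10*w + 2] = 12*w - 12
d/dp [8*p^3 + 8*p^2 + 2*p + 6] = 24*p^2 + 16*p + 2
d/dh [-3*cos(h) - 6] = 3*sin(h)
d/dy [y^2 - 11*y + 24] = 2*y - 11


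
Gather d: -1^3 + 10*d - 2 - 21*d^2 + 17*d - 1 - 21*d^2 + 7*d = -42*d^2 + 34*d - 4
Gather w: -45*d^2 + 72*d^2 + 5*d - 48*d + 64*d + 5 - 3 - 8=27*d^2 + 21*d - 6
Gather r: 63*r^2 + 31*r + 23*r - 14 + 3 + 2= 63*r^2 + 54*r - 9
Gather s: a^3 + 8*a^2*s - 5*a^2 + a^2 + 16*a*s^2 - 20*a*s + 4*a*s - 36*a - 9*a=a^3 - 4*a^2 + 16*a*s^2 - 45*a + s*(8*a^2 - 16*a)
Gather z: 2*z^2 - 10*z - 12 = 2*z^2 - 10*z - 12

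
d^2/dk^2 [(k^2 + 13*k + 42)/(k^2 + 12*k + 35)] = 2/(k^3 + 15*k^2 + 75*k + 125)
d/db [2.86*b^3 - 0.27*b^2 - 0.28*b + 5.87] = 8.58*b^2 - 0.54*b - 0.28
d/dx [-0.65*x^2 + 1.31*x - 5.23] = 1.31 - 1.3*x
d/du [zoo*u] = zoo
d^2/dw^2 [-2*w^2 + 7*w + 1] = -4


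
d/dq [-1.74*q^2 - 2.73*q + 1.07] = -3.48*q - 2.73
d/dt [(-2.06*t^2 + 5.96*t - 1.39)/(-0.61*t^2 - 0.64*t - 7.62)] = (4.954*t^2 + 29.6986*t - 46.3048)/(0.3721*t^4 + 0.7808*t^3 + 9.706*t^2 + 9.7536*t + 58.0644)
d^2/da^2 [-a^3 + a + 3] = -6*a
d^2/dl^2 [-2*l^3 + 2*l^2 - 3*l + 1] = 4 - 12*l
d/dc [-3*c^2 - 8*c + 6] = -6*c - 8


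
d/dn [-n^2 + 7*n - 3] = 7 - 2*n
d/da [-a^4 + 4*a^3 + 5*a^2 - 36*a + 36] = -4*a^3 + 12*a^2 + 10*a - 36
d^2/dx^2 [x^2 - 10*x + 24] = 2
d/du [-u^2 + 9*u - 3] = 9 - 2*u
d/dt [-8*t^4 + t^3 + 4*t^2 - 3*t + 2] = -32*t^3 + 3*t^2 + 8*t - 3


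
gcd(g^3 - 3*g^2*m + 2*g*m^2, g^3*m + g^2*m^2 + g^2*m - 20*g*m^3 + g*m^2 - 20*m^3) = 1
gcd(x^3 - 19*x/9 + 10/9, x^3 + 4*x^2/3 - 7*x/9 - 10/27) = x^2 + x - 10/9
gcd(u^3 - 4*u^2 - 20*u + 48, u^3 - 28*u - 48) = u^2 - 2*u - 24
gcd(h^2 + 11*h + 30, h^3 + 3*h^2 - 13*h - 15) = h + 5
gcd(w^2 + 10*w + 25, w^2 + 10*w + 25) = w^2 + 10*w + 25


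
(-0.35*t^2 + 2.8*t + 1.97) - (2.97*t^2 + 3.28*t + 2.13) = -3.32*t^2 - 0.48*t - 0.16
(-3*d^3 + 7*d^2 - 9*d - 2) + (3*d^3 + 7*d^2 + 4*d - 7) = 14*d^2 - 5*d - 9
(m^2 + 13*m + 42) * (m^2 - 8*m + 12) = m^4 + 5*m^3 - 50*m^2 - 180*m + 504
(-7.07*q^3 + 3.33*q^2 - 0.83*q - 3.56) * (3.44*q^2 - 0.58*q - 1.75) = -24.3208*q^5 + 15.5558*q^4 + 7.5859*q^3 - 17.5925*q^2 + 3.5173*q + 6.23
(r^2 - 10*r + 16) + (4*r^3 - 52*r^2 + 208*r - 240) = 4*r^3 - 51*r^2 + 198*r - 224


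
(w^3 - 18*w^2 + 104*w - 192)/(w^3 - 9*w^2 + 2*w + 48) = (w^2 - 10*w + 24)/(w^2 - w - 6)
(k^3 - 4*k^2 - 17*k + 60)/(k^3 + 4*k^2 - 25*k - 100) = (k - 3)/(k + 5)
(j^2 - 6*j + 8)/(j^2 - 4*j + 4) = (j - 4)/(j - 2)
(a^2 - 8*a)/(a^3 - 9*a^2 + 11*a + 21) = a*(a - 8)/(a^3 - 9*a^2 + 11*a + 21)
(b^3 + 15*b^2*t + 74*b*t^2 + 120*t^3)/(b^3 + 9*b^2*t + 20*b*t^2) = (b + 6*t)/b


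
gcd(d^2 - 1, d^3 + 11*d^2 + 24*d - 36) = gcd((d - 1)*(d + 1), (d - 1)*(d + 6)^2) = d - 1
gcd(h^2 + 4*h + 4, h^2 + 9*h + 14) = h + 2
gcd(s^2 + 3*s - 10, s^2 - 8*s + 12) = s - 2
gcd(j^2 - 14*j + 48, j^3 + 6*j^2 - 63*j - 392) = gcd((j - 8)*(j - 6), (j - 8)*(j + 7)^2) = j - 8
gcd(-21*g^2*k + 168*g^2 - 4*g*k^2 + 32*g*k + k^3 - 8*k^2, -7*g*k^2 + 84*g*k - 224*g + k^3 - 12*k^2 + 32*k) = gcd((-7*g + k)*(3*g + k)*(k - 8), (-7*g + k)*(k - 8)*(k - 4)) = 7*g*k - 56*g - k^2 + 8*k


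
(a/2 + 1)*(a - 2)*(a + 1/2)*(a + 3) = a^4/2 + 7*a^3/4 - 5*a^2/4 - 7*a - 3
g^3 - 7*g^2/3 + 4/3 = (g - 2)*(g - 1)*(g + 2/3)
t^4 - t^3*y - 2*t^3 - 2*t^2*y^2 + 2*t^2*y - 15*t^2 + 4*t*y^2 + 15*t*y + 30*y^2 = (t - 5)*(t + 3)*(t - 2*y)*(t + y)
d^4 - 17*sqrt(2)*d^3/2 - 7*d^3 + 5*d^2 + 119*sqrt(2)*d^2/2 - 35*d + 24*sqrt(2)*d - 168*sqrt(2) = (d - 7)*(d - 8*sqrt(2))*(d - 3*sqrt(2)/2)*(d + sqrt(2))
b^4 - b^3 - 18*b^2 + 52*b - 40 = (b - 2)^3*(b + 5)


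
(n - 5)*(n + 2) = n^2 - 3*n - 10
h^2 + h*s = h*(h + s)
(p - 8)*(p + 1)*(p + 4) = p^3 - 3*p^2 - 36*p - 32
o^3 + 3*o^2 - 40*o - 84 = (o - 6)*(o + 2)*(o + 7)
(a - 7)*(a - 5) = a^2 - 12*a + 35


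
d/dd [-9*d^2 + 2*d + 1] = 2 - 18*d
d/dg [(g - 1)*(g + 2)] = 2*g + 1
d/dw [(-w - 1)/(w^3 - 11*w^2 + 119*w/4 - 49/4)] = 32*(w^3 - 4*w^2 - 11*w + 21)/(16*w^6 - 352*w^5 + 2888*w^4 - 10864*w^3 + 18473*w^2 - 11662*w + 2401)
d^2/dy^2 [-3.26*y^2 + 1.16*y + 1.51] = -6.52000000000000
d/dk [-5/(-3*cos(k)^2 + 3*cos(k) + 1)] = 15*(2*cos(k) - 1)*sin(k)/(-3*cos(k)^2 + 3*cos(k) + 1)^2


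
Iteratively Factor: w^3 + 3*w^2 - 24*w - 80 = (w + 4)*(w^2 - w - 20) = (w - 5)*(w + 4)*(w + 4)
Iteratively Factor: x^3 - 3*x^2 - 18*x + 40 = (x + 4)*(x^2 - 7*x + 10) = (x - 5)*(x + 4)*(x - 2)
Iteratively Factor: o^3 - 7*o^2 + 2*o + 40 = (o - 5)*(o^2 - 2*o - 8) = (o - 5)*(o - 4)*(o + 2)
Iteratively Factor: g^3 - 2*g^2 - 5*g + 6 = (g + 2)*(g^2 - 4*g + 3) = (g - 1)*(g + 2)*(g - 3)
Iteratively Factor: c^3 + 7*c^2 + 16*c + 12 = (c + 2)*(c^2 + 5*c + 6) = (c + 2)^2*(c + 3)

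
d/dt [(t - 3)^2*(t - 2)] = (t - 3)*(3*t - 7)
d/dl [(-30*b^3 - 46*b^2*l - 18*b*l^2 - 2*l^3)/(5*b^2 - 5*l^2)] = 2*(-23*b^2 - 2*b*l + l^2)/(5*(b^2 - 2*b*l + l^2))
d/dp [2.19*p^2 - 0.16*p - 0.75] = 4.38*p - 0.16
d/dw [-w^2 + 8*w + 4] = 8 - 2*w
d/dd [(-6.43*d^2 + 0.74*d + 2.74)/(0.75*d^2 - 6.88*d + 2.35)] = (43.6834*d^2 - 34.331*d + 20.5902)/(0.5625*d^4 - 10.32*d^3 + 50.8594*d^2 - 32.336*d + 5.5225)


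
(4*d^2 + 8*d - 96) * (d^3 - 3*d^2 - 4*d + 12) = 4*d^5 - 4*d^4 - 136*d^3 + 304*d^2 + 480*d - 1152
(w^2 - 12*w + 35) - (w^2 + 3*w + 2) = 33 - 15*w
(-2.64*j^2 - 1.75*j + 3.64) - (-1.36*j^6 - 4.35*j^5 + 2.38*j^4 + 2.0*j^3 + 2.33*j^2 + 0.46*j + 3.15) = 1.36*j^6 + 4.35*j^5 - 2.38*j^4 - 2.0*j^3 - 4.97*j^2 - 2.21*j + 0.49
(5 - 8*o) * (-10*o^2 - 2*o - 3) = 80*o^3 - 34*o^2 + 14*o - 15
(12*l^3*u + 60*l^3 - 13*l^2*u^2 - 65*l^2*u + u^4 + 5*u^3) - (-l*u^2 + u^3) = 12*l^3*u + 60*l^3 - 13*l^2*u^2 - 65*l^2*u + l*u^2 + u^4 + 4*u^3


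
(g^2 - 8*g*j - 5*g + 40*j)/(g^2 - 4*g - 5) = (g - 8*j)/(g + 1)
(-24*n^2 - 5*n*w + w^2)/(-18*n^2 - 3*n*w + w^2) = (-8*n + w)/(-6*n + w)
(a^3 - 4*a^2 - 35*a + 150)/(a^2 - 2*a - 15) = (a^2 + a - 30)/(a + 3)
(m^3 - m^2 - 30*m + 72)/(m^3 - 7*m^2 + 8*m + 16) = (m^2 + 3*m - 18)/(m^2 - 3*m - 4)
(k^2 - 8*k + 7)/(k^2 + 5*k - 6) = (k - 7)/(k + 6)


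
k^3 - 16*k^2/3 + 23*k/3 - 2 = (k - 3)*(k - 2)*(k - 1/3)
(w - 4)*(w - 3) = w^2 - 7*w + 12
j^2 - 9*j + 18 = (j - 6)*(j - 3)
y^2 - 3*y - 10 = (y - 5)*(y + 2)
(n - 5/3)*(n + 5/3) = n^2 - 25/9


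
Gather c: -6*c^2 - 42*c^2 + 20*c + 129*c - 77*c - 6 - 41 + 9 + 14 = -48*c^2 + 72*c - 24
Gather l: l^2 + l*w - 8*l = l^2 + l*(w - 8)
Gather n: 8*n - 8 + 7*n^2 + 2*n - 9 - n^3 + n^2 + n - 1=-n^3 + 8*n^2 + 11*n - 18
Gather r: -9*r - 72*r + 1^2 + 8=9 - 81*r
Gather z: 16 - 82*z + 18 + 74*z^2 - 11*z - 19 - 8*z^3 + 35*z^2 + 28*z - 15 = -8*z^3 + 109*z^2 - 65*z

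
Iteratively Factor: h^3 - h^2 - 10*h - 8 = (h - 4)*(h^2 + 3*h + 2) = (h - 4)*(h + 2)*(h + 1)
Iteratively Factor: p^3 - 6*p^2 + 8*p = (p - 4)*(p^2 - 2*p) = (p - 4)*(p - 2)*(p)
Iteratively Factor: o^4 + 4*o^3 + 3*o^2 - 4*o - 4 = (o - 1)*(o^3 + 5*o^2 + 8*o + 4) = (o - 1)*(o + 1)*(o^2 + 4*o + 4) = (o - 1)*(o + 1)*(o + 2)*(o + 2)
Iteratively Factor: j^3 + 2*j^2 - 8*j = (j)*(j^2 + 2*j - 8) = j*(j - 2)*(j + 4)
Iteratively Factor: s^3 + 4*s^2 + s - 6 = (s - 1)*(s^2 + 5*s + 6) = (s - 1)*(s + 3)*(s + 2)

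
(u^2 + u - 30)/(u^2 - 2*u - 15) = (u + 6)/(u + 3)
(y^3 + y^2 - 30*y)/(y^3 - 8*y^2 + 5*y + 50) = y*(y + 6)/(y^2 - 3*y - 10)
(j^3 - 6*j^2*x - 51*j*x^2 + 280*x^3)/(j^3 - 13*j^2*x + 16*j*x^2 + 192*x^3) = (-j^2 - 2*j*x + 35*x^2)/(-j^2 + 5*j*x + 24*x^2)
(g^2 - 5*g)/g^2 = (g - 5)/g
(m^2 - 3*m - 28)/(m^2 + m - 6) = (m^2 - 3*m - 28)/(m^2 + m - 6)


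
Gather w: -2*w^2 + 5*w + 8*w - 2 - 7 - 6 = -2*w^2 + 13*w - 15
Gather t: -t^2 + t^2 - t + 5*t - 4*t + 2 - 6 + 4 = 0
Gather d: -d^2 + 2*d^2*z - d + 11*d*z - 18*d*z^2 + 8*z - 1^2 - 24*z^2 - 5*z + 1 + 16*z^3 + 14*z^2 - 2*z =d^2*(2*z - 1) + d*(-18*z^2 + 11*z - 1) + 16*z^3 - 10*z^2 + z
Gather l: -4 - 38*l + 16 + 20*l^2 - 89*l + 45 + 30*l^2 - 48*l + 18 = 50*l^2 - 175*l + 75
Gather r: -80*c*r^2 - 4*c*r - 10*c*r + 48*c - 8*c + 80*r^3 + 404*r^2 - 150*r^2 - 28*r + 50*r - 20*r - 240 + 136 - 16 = 40*c + 80*r^3 + r^2*(254 - 80*c) + r*(2 - 14*c) - 120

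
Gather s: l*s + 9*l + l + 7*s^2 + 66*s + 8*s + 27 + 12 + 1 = 10*l + 7*s^2 + s*(l + 74) + 40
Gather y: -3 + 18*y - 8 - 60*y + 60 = 49 - 42*y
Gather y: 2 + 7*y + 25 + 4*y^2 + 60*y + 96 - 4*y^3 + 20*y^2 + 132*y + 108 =-4*y^3 + 24*y^2 + 199*y + 231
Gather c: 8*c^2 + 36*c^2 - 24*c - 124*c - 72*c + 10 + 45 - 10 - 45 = 44*c^2 - 220*c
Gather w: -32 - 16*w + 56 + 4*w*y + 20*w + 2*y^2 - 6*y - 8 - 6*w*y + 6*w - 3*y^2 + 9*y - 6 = w*(10 - 2*y) - y^2 + 3*y + 10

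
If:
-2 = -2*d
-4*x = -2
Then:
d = 1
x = 1/2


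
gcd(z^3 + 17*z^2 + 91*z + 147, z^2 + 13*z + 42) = z + 7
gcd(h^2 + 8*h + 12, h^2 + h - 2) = h + 2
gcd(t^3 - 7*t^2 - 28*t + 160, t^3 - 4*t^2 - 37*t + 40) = t^2 - 3*t - 40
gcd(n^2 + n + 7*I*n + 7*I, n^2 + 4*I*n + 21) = n + 7*I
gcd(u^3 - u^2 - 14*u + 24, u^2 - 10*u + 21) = u - 3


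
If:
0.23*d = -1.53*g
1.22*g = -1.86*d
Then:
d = 0.00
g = 0.00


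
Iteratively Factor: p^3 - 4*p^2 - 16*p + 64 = (p - 4)*(p^2 - 16) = (p - 4)*(p + 4)*(p - 4)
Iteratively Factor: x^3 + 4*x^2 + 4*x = (x + 2)*(x^2 + 2*x) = x*(x + 2)*(x + 2)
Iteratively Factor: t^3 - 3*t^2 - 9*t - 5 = (t + 1)*(t^2 - 4*t - 5) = (t - 5)*(t + 1)*(t + 1)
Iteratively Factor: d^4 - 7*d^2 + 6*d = (d)*(d^3 - 7*d + 6) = d*(d - 2)*(d^2 + 2*d - 3) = d*(d - 2)*(d - 1)*(d + 3)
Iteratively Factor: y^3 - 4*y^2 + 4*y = (y - 2)*(y^2 - 2*y) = y*(y - 2)*(y - 2)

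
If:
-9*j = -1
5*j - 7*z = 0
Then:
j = 1/9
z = 5/63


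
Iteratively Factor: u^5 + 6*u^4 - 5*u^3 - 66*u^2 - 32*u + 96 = (u + 2)*(u^4 + 4*u^3 - 13*u^2 - 40*u + 48) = (u - 3)*(u + 2)*(u^3 + 7*u^2 + 8*u - 16) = (u - 3)*(u - 1)*(u + 2)*(u^2 + 8*u + 16) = (u - 3)*(u - 1)*(u + 2)*(u + 4)*(u + 4)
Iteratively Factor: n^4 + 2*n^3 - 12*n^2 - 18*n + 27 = (n - 1)*(n^3 + 3*n^2 - 9*n - 27) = (n - 1)*(n + 3)*(n^2 - 9) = (n - 1)*(n + 3)^2*(n - 3)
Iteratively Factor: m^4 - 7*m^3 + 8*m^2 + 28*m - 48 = (m + 2)*(m^3 - 9*m^2 + 26*m - 24) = (m - 4)*(m + 2)*(m^2 - 5*m + 6) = (m - 4)*(m - 2)*(m + 2)*(m - 3)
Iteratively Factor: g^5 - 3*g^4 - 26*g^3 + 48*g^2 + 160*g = (g - 5)*(g^4 + 2*g^3 - 16*g^2 - 32*g) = (g - 5)*(g + 2)*(g^3 - 16*g) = (g - 5)*(g + 2)*(g + 4)*(g^2 - 4*g) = g*(g - 5)*(g + 2)*(g + 4)*(g - 4)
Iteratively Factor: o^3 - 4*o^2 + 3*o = (o)*(o^2 - 4*o + 3) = o*(o - 1)*(o - 3)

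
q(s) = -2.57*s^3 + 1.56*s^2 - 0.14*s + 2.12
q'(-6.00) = -296.42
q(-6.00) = 614.24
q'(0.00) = -0.14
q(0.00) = 2.12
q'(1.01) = -4.85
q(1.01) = 0.92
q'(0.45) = -0.30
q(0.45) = 2.14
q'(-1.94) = -35.21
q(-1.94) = 27.03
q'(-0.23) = -1.27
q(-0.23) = 2.27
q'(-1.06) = -12.11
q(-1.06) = 7.08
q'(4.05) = -113.97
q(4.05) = -143.58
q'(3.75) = -96.86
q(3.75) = -111.99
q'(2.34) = -35.06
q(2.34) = -22.59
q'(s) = -7.71*s^2 + 3.12*s - 0.14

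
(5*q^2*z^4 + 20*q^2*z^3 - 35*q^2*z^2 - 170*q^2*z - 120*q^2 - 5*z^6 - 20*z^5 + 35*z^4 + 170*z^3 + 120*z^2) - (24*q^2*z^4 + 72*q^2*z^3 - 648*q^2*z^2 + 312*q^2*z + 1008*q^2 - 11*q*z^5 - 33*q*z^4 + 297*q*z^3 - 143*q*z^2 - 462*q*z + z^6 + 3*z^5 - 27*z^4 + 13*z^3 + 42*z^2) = -19*q^2*z^4 - 52*q^2*z^3 + 613*q^2*z^2 - 482*q^2*z - 1128*q^2 + 11*q*z^5 + 33*q*z^4 - 297*q*z^3 + 143*q*z^2 + 462*q*z - 6*z^6 - 23*z^5 + 62*z^4 + 157*z^3 + 78*z^2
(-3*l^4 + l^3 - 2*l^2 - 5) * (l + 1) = -3*l^5 - 2*l^4 - l^3 - 2*l^2 - 5*l - 5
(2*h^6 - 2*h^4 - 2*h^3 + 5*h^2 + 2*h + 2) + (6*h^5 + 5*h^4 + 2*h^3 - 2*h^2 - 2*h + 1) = 2*h^6 + 6*h^5 + 3*h^4 + 3*h^2 + 3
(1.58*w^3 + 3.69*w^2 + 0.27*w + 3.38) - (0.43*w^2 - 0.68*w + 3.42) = 1.58*w^3 + 3.26*w^2 + 0.95*w - 0.04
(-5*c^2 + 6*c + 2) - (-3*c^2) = -2*c^2 + 6*c + 2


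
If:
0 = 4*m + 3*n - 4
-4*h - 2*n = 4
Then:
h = -n/2 - 1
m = 1 - 3*n/4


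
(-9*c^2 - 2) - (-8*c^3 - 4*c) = 8*c^3 - 9*c^2 + 4*c - 2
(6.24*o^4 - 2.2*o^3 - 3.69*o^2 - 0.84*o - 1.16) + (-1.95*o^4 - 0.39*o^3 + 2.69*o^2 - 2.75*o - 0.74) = 4.29*o^4 - 2.59*o^3 - 1.0*o^2 - 3.59*o - 1.9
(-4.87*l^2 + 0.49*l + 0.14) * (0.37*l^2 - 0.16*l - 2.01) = -1.8019*l^4 + 0.9605*l^3 + 9.7621*l^2 - 1.0073*l - 0.2814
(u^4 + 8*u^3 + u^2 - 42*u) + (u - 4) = u^4 + 8*u^3 + u^2 - 41*u - 4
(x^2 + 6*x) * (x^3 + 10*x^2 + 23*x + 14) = x^5 + 16*x^4 + 83*x^3 + 152*x^2 + 84*x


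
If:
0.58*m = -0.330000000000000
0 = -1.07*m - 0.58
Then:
No Solution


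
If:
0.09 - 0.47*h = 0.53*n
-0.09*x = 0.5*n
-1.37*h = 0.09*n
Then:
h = -0.01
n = 0.18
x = -1.00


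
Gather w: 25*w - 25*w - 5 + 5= 0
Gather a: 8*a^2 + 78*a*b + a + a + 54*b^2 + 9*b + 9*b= 8*a^2 + a*(78*b + 2) + 54*b^2 + 18*b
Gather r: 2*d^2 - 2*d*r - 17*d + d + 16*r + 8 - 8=2*d^2 - 16*d + r*(16 - 2*d)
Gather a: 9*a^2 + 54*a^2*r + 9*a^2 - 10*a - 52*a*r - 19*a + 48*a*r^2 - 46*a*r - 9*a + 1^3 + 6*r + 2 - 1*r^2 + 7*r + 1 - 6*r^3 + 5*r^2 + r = a^2*(54*r + 18) + a*(48*r^2 - 98*r - 38) - 6*r^3 + 4*r^2 + 14*r + 4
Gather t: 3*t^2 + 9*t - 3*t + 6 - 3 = 3*t^2 + 6*t + 3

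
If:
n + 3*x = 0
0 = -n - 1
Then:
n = -1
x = 1/3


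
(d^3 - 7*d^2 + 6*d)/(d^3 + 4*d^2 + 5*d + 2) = d*(d^2 - 7*d + 6)/(d^3 + 4*d^2 + 5*d + 2)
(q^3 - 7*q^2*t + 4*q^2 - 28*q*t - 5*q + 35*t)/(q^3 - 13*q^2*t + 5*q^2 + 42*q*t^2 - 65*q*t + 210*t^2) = (q - 1)/(q - 6*t)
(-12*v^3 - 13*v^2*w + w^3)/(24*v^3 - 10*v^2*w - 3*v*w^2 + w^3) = (-v - w)/(2*v - w)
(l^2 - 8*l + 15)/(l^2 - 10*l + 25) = (l - 3)/(l - 5)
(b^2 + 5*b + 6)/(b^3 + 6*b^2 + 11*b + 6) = 1/(b + 1)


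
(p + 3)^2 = p^2 + 6*p + 9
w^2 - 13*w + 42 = (w - 7)*(w - 6)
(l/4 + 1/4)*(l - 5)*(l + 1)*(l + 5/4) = l^4/4 - 7*l^3/16 - 51*l^2/16 - 65*l/16 - 25/16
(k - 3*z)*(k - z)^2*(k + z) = k^4 - 4*k^3*z + 2*k^2*z^2 + 4*k*z^3 - 3*z^4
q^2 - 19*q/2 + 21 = (q - 6)*(q - 7/2)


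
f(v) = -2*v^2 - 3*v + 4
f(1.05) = -1.36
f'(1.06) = -7.24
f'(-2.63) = 7.52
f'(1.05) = -7.20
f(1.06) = -1.43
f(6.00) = -86.00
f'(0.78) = -6.12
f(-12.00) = -248.00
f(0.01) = 3.97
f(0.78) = 0.44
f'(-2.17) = 5.68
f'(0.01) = -3.04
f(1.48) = -4.82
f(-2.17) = 1.09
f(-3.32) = -8.08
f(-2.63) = -1.94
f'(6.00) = -27.00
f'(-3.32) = 10.28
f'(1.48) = -8.92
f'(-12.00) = 45.00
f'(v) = -4*v - 3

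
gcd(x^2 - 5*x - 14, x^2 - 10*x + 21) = x - 7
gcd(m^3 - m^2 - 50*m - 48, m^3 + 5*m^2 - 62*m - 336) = m^2 - 2*m - 48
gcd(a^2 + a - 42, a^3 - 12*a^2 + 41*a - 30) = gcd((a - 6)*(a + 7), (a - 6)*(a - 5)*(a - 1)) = a - 6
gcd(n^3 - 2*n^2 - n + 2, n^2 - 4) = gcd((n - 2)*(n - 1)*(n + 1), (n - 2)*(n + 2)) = n - 2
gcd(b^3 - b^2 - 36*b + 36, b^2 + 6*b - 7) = b - 1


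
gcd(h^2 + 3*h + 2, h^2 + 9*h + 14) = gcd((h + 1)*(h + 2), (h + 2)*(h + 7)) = h + 2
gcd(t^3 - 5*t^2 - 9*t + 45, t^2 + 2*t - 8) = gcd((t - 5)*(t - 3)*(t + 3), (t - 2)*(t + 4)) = 1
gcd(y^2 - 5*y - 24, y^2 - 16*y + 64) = y - 8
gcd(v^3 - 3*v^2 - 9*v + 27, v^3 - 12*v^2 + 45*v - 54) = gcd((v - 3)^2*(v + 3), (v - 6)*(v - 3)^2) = v^2 - 6*v + 9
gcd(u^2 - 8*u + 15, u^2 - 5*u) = u - 5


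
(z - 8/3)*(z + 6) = z^2 + 10*z/3 - 16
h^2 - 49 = (h - 7)*(h + 7)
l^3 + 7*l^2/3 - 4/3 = (l - 2/3)*(l + 1)*(l + 2)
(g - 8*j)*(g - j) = g^2 - 9*g*j + 8*j^2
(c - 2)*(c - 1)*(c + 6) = c^3 + 3*c^2 - 16*c + 12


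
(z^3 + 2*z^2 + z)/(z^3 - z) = (z + 1)/(z - 1)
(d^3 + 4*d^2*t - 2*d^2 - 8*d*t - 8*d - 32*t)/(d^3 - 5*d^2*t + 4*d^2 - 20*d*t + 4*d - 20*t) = (-d^2 - 4*d*t + 4*d + 16*t)/(-d^2 + 5*d*t - 2*d + 10*t)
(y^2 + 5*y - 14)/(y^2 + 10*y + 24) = (y^2 + 5*y - 14)/(y^2 + 10*y + 24)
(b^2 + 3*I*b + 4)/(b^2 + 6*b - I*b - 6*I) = (b + 4*I)/(b + 6)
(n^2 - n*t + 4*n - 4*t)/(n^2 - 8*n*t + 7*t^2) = (-n - 4)/(-n + 7*t)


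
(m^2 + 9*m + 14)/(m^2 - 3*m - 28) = (m^2 + 9*m + 14)/(m^2 - 3*m - 28)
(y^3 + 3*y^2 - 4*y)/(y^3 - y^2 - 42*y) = (-y^2 - 3*y + 4)/(-y^2 + y + 42)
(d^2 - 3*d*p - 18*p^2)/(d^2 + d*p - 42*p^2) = (d + 3*p)/(d + 7*p)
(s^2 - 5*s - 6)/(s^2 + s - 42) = (s + 1)/(s + 7)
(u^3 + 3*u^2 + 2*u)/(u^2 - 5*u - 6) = u*(u + 2)/(u - 6)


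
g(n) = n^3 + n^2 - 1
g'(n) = 3*n^2 + 2*n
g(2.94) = 33.06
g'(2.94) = 31.81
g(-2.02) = -5.16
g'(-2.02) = 8.20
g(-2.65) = -12.59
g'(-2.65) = 15.77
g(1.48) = 4.43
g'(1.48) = 9.53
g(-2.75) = -14.23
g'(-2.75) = 17.19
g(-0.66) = -0.85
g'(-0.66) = -0.01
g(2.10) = 12.67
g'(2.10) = 17.43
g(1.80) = 8.07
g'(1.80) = 13.32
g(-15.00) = -3151.00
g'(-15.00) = 645.00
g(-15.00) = -3151.00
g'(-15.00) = 645.00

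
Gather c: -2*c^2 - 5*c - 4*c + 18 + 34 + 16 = -2*c^2 - 9*c + 68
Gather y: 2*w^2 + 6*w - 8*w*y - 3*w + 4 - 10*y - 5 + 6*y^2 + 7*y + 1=2*w^2 + 3*w + 6*y^2 + y*(-8*w - 3)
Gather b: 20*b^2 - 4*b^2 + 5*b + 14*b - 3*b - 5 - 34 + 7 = 16*b^2 + 16*b - 32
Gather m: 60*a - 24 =60*a - 24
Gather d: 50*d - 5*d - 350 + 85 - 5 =45*d - 270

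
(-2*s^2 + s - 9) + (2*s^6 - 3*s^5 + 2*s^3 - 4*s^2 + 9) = 2*s^6 - 3*s^5 + 2*s^3 - 6*s^2 + s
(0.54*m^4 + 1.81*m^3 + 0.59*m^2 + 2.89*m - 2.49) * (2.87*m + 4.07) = 1.5498*m^5 + 7.3925*m^4 + 9.06*m^3 + 10.6956*m^2 + 4.616*m - 10.1343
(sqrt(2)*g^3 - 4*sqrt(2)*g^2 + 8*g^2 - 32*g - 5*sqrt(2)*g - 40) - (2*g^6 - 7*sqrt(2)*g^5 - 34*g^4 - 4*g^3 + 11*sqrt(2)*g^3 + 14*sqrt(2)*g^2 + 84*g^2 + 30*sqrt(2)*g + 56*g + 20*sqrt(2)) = -2*g^6 + 7*sqrt(2)*g^5 + 34*g^4 - 10*sqrt(2)*g^3 + 4*g^3 - 76*g^2 - 18*sqrt(2)*g^2 - 88*g - 35*sqrt(2)*g - 40 - 20*sqrt(2)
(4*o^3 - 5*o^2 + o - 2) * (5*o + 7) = 20*o^4 + 3*o^3 - 30*o^2 - 3*o - 14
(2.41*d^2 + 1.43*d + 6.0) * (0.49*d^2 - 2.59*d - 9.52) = 1.1809*d^4 - 5.5412*d^3 - 23.7069*d^2 - 29.1536*d - 57.12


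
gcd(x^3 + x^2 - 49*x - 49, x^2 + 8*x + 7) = x^2 + 8*x + 7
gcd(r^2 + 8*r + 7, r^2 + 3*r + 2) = r + 1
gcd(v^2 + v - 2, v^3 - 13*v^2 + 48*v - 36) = v - 1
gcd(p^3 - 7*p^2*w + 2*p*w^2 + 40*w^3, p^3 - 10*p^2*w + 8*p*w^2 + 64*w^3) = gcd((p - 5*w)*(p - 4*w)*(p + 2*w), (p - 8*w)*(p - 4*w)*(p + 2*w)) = p^2 - 2*p*w - 8*w^2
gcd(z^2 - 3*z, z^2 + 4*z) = z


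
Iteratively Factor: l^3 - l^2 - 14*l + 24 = (l - 3)*(l^2 + 2*l - 8) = (l - 3)*(l + 4)*(l - 2)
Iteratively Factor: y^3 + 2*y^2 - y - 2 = (y + 1)*(y^2 + y - 2) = (y - 1)*(y + 1)*(y + 2)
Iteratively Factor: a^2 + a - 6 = (a - 2)*(a + 3)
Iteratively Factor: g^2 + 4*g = (g + 4)*(g)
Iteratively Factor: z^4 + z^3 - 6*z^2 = (z + 3)*(z^3 - 2*z^2) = z*(z + 3)*(z^2 - 2*z) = z^2*(z + 3)*(z - 2)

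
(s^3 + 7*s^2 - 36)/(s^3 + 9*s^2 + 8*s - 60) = (s + 3)/(s + 5)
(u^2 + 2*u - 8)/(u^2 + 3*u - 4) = (u - 2)/(u - 1)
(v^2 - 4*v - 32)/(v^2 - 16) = (v - 8)/(v - 4)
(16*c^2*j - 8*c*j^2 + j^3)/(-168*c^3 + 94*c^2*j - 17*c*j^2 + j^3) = j*(-4*c + j)/(42*c^2 - 13*c*j + j^2)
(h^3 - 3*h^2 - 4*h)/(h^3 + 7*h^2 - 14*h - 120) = h*(h + 1)/(h^2 + 11*h + 30)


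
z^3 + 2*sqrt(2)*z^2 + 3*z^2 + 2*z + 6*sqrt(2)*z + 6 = (z + 3)*(z + sqrt(2))^2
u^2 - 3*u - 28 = (u - 7)*(u + 4)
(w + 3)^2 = w^2 + 6*w + 9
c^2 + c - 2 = (c - 1)*(c + 2)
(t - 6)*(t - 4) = t^2 - 10*t + 24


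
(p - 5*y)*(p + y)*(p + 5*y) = p^3 + p^2*y - 25*p*y^2 - 25*y^3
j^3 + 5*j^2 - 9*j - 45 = (j - 3)*(j + 3)*(j + 5)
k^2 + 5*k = k*(k + 5)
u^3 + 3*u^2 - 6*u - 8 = (u - 2)*(u + 1)*(u + 4)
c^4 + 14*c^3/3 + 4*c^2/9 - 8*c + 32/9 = (c - 2/3)^2*(c + 2)*(c + 4)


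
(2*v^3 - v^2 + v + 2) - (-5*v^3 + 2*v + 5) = 7*v^3 - v^2 - v - 3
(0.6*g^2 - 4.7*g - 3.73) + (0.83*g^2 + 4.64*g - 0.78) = 1.43*g^2 - 0.0600000000000005*g - 4.51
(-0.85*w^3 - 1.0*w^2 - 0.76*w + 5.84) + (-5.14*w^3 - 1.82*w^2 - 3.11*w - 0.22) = -5.99*w^3 - 2.82*w^2 - 3.87*w + 5.62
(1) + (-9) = -8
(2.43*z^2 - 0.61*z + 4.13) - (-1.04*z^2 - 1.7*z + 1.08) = 3.47*z^2 + 1.09*z + 3.05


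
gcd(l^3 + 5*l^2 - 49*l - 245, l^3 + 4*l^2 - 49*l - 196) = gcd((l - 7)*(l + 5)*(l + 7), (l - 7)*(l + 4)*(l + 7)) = l^2 - 49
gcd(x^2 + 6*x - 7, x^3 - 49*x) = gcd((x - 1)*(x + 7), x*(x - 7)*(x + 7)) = x + 7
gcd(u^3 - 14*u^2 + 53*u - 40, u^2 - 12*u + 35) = u - 5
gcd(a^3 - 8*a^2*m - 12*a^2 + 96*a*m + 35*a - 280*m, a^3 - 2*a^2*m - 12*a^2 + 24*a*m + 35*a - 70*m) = a^2 - 12*a + 35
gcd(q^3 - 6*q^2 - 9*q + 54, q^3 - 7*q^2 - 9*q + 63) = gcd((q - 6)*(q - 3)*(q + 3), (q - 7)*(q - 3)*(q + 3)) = q^2 - 9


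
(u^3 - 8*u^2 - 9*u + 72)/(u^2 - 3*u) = u - 5 - 24/u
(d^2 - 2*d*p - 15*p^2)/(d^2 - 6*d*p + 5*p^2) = (-d - 3*p)/(-d + p)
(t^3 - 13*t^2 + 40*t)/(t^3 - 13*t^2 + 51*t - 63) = t*(t^2 - 13*t + 40)/(t^3 - 13*t^2 + 51*t - 63)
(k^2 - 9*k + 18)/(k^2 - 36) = (k - 3)/(k + 6)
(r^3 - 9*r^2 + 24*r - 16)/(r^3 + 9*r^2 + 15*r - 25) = (r^2 - 8*r + 16)/(r^2 + 10*r + 25)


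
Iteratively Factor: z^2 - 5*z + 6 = (z - 2)*(z - 3)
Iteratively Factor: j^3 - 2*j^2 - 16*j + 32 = (j - 4)*(j^2 + 2*j - 8) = (j - 4)*(j - 2)*(j + 4)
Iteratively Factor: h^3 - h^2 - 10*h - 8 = (h + 2)*(h^2 - 3*h - 4) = (h - 4)*(h + 2)*(h + 1)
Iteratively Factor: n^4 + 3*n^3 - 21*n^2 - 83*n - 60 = (n - 5)*(n^3 + 8*n^2 + 19*n + 12) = (n - 5)*(n + 1)*(n^2 + 7*n + 12) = (n - 5)*(n + 1)*(n + 4)*(n + 3)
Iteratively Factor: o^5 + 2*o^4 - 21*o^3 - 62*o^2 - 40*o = (o + 1)*(o^4 + o^3 - 22*o^2 - 40*o) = o*(o + 1)*(o^3 + o^2 - 22*o - 40) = o*(o - 5)*(o + 1)*(o^2 + 6*o + 8) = o*(o - 5)*(o + 1)*(o + 4)*(o + 2)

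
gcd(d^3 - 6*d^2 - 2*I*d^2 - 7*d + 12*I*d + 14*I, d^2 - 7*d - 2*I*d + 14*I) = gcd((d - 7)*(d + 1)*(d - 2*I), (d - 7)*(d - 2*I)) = d^2 + d*(-7 - 2*I) + 14*I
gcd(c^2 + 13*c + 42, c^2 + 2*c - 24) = c + 6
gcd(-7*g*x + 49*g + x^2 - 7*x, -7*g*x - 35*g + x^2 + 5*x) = -7*g + x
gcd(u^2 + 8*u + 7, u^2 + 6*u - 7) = u + 7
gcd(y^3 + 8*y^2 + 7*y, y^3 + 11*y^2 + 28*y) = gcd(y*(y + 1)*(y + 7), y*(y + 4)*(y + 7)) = y^2 + 7*y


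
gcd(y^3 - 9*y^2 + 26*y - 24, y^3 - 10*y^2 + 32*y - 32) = y^2 - 6*y + 8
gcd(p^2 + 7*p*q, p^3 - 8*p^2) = p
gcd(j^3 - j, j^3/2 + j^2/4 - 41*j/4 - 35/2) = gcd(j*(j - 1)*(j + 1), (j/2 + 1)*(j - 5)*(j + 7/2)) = 1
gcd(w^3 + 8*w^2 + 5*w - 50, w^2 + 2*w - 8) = w - 2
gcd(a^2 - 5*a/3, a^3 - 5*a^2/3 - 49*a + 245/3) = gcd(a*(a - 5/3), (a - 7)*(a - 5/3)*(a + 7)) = a - 5/3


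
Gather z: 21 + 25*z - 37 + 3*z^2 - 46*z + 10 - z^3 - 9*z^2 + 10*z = -z^3 - 6*z^2 - 11*z - 6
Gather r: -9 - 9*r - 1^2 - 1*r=-10*r - 10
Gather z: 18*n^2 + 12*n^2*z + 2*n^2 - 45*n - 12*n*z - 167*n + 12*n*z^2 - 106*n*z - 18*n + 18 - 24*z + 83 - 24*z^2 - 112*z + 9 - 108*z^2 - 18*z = 20*n^2 - 230*n + z^2*(12*n - 132) + z*(12*n^2 - 118*n - 154) + 110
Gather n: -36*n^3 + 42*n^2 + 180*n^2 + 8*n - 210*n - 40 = -36*n^3 + 222*n^2 - 202*n - 40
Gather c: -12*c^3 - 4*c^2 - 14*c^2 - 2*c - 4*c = -12*c^3 - 18*c^2 - 6*c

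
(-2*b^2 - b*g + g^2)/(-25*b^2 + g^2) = (2*b^2 + b*g - g^2)/(25*b^2 - g^2)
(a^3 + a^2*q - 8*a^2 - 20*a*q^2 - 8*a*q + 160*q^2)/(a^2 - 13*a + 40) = (a^2 + a*q - 20*q^2)/(a - 5)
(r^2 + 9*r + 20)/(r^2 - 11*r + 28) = (r^2 + 9*r + 20)/(r^2 - 11*r + 28)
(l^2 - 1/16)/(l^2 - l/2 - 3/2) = (1 - 16*l^2)/(8*(-2*l^2 + l + 3))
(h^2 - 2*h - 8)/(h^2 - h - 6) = (h - 4)/(h - 3)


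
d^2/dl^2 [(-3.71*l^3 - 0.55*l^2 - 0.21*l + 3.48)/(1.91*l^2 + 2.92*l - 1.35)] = (-1.4210854715202e-14*l^5 - 5.6843418860808e-14*l^4 - 77.79564*l^3 + 155.412198*l^2 + 72.634176*l + 73.629714)/(6.967871*l^6 + 31.957356*l^5 + 34.081467*l^4 - 20.278232*l^3 - 24.088995*l^2 + 15.9651*l - 2.460375)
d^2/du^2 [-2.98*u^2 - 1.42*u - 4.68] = -5.96000000000000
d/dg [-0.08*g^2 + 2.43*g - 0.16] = 2.43 - 0.16*g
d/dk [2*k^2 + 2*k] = 4*k + 2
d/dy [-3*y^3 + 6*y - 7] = 6 - 9*y^2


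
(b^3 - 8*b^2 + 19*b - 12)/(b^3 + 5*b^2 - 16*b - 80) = (b^2 - 4*b + 3)/(b^2 + 9*b + 20)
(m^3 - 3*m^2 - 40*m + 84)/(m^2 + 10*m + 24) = (m^2 - 9*m + 14)/(m + 4)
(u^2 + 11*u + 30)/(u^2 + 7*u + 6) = (u + 5)/(u + 1)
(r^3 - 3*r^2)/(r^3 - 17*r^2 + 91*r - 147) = r^2/(r^2 - 14*r + 49)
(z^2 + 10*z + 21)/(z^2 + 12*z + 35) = (z + 3)/(z + 5)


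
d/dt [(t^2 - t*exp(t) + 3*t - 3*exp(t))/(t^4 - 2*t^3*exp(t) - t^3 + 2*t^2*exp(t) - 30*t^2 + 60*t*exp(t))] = (t*(-t*exp(t) + 2*t - 4*exp(t) + 3)*(t^3 - 2*t^2*exp(t) - t^2 + 2*t*exp(t) - 30*t + 60*exp(t)) + (t^2 - t*exp(t) + 3*t - 3*exp(t))*(2*t^3*exp(t) - 4*t^3 + 4*t^2*exp(t) + 3*t^2 - 64*t*exp(t) + 60*t - 60*exp(t)))/(t^2*(t^3 - 2*t^2*exp(t) - t^2 + 2*t*exp(t) - 30*t + 60*exp(t))^2)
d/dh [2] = 0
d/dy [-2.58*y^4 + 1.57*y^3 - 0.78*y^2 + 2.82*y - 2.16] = -10.32*y^3 + 4.71*y^2 - 1.56*y + 2.82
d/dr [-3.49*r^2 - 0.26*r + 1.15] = -6.98*r - 0.26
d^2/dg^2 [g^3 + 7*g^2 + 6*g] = 6*g + 14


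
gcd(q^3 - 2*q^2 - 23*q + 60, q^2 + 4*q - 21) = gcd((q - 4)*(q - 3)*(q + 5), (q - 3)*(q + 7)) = q - 3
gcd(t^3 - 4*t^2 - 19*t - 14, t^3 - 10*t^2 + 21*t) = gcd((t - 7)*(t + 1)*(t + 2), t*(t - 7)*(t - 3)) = t - 7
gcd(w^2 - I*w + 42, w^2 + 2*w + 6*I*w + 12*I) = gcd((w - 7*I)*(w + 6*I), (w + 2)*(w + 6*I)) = w + 6*I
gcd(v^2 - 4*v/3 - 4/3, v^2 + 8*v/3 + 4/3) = v + 2/3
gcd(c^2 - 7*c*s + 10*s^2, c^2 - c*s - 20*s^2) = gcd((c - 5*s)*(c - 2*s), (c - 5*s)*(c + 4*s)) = -c + 5*s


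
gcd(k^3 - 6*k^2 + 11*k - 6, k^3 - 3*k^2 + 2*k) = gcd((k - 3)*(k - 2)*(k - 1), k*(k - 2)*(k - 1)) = k^2 - 3*k + 2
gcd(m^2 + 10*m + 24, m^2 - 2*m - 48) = m + 6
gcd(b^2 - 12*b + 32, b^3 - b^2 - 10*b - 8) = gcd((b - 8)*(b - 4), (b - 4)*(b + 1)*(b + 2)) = b - 4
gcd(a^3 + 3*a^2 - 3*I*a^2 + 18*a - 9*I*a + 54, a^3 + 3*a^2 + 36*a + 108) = a^2 + a*(3 - 6*I) - 18*I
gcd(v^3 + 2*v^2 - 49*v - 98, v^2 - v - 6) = v + 2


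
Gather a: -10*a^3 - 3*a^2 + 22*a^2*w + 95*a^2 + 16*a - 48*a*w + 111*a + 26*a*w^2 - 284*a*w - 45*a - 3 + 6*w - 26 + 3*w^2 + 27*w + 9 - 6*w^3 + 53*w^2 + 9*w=-10*a^3 + a^2*(22*w + 92) + a*(26*w^2 - 332*w + 82) - 6*w^3 + 56*w^2 + 42*w - 20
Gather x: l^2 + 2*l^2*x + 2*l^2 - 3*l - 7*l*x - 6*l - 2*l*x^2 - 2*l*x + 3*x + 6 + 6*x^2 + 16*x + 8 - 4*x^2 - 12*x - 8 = 3*l^2 - 9*l + x^2*(2 - 2*l) + x*(2*l^2 - 9*l + 7) + 6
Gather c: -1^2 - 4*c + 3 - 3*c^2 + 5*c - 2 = -3*c^2 + c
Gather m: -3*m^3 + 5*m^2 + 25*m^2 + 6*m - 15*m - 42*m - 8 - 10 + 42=-3*m^3 + 30*m^2 - 51*m + 24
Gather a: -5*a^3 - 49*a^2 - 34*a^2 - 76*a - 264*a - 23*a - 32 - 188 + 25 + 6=-5*a^3 - 83*a^2 - 363*a - 189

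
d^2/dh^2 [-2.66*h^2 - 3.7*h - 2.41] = -5.32000000000000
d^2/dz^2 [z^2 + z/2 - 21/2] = 2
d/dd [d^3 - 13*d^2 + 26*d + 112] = 3*d^2 - 26*d + 26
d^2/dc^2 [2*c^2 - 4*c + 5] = 4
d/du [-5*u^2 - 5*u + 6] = -10*u - 5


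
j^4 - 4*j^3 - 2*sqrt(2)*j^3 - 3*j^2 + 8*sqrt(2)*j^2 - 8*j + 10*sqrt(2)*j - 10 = (j - 5)*(j + 1)*(j - sqrt(2))^2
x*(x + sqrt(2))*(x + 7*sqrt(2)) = x^3 + 8*sqrt(2)*x^2 + 14*x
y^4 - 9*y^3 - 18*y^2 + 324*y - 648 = (y - 6)^2*(y - 3)*(y + 6)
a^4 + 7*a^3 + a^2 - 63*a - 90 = (a - 3)*(a + 2)*(a + 3)*(a + 5)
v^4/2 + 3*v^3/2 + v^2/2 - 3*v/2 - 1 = (v/2 + 1/2)*(v - 1)*(v + 1)*(v + 2)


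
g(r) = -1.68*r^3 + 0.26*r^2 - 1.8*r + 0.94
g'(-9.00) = -414.72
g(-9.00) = 1262.92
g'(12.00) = -721.32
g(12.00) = -2886.26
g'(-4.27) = -95.91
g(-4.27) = 144.16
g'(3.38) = -57.62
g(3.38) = -67.05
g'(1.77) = -16.67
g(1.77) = -10.75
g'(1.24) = -8.90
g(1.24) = -4.10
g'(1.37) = -10.55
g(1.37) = -5.36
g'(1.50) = -12.36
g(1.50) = -6.84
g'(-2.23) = -28.02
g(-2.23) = 24.88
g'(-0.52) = -3.43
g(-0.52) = 2.18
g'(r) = -5.04*r^2 + 0.52*r - 1.8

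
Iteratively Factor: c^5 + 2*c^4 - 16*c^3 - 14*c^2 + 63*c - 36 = (c - 1)*(c^4 + 3*c^3 - 13*c^2 - 27*c + 36) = (c - 1)*(c + 4)*(c^3 - c^2 - 9*c + 9) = (c - 1)*(c + 3)*(c + 4)*(c^2 - 4*c + 3) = (c - 1)^2*(c + 3)*(c + 4)*(c - 3)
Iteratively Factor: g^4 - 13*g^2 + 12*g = (g - 3)*(g^3 + 3*g^2 - 4*g) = (g - 3)*(g - 1)*(g^2 + 4*g) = (g - 3)*(g - 1)*(g + 4)*(g)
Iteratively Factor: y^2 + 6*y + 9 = (y + 3)*(y + 3)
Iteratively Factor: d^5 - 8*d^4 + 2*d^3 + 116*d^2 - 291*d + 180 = (d - 3)*(d^4 - 5*d^3 - 13*d^2 + 77*d - 60) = (d - 3)^2*(d^3 - 2*d^2 - 19*d + 20) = (d - 5)*(d - 3)^2*(d^2 + 3*d - 4) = (d - 5)*(d - 3)^2*(d - 1)*(d + 4)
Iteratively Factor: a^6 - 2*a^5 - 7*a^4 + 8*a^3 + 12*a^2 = (a + 2)*(a^5 - 4*a^4 + a^3 + 6*a^2) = a*(a + 2)*(a^4 - 4*a^3 + a^2 + 6*a) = a^2*(a + 2)*(a^3 - 4*a^2 + a + 6) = a^2*(a - 3)*(a + 2)*(a^2 - a - 2) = a^2*(a - 3)*(a - 2)*(a + 2)*(a + 1)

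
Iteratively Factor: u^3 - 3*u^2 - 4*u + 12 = (u + 2)*(u^2 - 5*u + 6) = (u - 3)*(u + 2)*(u - 2)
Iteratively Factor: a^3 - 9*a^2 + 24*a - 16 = (a - 1)*(a^2 - 8*a + 16) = (a - 4)*(a - 1)*(a - 4)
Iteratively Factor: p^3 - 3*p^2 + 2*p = (p - 2)*(p^2 - p) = p*(p - 2)*(p - 1)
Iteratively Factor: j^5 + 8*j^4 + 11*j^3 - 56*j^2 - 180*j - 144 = (j - 3)*(j^4 + 11*j^3 + 44*j^2 + 76*j + 48) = (j - 3)*(j + 3)*(j^3 + 8*j^2 + 20*j + 16) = (j - 3)*(j + 3)*(j + 4)*(j^2 + 4*j + 4) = (j - 3)*(j + 2)*(j + 3)*(j + 4)*(j + 2)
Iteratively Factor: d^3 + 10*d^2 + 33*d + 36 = (d + 4)*(d^2 + 6*d + 9) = (d + 3)*(d + 4)*(d + 3)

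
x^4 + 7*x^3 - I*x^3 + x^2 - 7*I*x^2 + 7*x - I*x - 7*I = (x + 7)*(x - I)^2*(x + I)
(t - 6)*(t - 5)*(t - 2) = t^3 - 13*t^2 + 52*t - 60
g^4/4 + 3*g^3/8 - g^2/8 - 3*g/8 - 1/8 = (g/2 + 1/2)^2*(g - 1)*(g + 1/2)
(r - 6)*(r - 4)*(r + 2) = r^3 - 8*r^2 + 4*r + 48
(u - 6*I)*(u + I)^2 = u^3 - 4*I*u^2 + 11*u + 6*I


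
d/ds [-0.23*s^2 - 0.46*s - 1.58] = -0.46*s - 0.46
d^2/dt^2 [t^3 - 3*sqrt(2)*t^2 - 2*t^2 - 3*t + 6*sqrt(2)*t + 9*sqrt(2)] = 6*t - 6*sqrt(2) - 4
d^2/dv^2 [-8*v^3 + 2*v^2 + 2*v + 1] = 4 - 48*v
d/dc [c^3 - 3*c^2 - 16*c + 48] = 3*c^2 - 6*c - 16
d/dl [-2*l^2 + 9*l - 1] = 9 - 4*l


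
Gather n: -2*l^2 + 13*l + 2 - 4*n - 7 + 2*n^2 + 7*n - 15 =-2*l^2 + 13*l + 2*n^2 + 3*n - 20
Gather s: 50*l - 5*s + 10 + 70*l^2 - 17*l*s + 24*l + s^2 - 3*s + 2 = 70*l^2 + 74*l + s^2 + s*(-17*l - 8) + 12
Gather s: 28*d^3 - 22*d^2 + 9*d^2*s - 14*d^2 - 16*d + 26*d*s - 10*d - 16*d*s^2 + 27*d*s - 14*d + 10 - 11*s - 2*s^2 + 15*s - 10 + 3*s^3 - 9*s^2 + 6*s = 28*d^3 - 36*d^2 - 40*d + 3*s^3 + s^2*(-16*d - 11) + s*(9*d^2 + 53*d + 10)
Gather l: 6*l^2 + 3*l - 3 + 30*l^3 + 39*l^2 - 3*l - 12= 30*l^3 + 45*l^2 - 15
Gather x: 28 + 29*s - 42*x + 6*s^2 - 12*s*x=6*s^2 + 29*s + x*(-12*s - 42) + 28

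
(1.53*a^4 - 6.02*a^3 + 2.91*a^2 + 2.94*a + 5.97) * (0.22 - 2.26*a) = -3.4578*a^5 + 13.9418*a^4 - 7.901*a^3 - 6.0042*a^2 - 12.8454*a + 1.3134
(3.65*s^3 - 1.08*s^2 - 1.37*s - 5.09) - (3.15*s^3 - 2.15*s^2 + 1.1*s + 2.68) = 0.5*s^3 + 1.07*s^2 - 2.47*s - 7.77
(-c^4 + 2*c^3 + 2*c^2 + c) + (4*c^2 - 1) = -c^4 + 2*c^3 + 6*c^2 + c - 1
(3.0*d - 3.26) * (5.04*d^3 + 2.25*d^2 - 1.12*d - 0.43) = 15.12*d^4 - 9.6804*d^3 - 10.695*d^2 + 2.3612*d + 1.4018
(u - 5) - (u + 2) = -7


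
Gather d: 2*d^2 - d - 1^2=2*d^2 - d - 1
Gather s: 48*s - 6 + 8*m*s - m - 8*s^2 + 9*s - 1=-m - 8*s^2 + s*(8*m + 57) - 7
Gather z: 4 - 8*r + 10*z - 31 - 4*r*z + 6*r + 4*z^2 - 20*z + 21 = -2*r + 4*z^2 + z*(-4*r - 10) - 6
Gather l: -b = -b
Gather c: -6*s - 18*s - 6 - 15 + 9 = -24*s - 12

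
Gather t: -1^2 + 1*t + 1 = t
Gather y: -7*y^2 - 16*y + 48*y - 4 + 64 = -7*y^2 + 32*y + 60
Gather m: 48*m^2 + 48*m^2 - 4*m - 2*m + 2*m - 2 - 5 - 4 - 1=96*m^2 - 4*m - 12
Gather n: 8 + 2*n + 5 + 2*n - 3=4*n + 10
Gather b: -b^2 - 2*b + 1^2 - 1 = -b^2 - 2*b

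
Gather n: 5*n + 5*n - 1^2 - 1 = 10*n - 2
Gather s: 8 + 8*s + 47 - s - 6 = 7*s + 49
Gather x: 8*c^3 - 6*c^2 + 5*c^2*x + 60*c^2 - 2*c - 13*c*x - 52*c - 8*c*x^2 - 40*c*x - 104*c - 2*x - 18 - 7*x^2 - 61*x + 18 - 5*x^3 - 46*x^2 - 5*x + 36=8*c^3 + 54*c^2 - 158*c - 5*x^3 + x^2*(-8*c - 53) + x*(5*c^2 - 53*c - 68) + 36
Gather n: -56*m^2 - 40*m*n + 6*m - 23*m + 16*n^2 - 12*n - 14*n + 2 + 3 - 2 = -56*m^2 - 17*m + 16*n^2 + n*(-40*m - 26) + 3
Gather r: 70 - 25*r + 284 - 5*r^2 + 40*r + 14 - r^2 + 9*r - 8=-6*r^2 + 24*r + 360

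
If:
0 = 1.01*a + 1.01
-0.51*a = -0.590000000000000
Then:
No Solution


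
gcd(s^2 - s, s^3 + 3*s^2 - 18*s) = s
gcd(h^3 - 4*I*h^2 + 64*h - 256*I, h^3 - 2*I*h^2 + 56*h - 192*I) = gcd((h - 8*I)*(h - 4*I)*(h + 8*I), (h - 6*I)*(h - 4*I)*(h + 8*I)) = h^2 + 4*I*h + 32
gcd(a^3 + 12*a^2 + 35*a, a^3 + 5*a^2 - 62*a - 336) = a + 7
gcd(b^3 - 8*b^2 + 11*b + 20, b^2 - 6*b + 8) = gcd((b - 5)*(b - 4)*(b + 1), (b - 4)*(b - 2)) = b - 4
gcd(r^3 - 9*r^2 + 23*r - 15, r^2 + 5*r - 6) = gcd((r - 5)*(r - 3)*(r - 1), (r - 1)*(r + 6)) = r - 1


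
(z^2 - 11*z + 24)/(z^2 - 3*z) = (z - 8)/z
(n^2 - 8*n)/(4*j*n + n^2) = (n - 8)/(4*j + n)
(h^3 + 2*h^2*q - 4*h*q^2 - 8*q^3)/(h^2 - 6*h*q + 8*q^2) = (-h^2 - 4*h*q - 4*q^2)/(-h + 4*q)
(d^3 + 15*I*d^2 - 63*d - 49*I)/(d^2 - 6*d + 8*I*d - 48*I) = (d^3 + 15*I*d^2 - 63*d - 49*I)/(d^2 + d*(-6 + 8*I) - 48*I)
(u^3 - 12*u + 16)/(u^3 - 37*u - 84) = (-u^3 + 12*u - 16)/(-u^3 + 37*u + 84)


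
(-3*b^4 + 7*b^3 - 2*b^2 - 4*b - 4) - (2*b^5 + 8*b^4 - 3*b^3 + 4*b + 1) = -2*b^5 - 11*b^4 + 10*b^3 - 2*b^2 - 8*b - 5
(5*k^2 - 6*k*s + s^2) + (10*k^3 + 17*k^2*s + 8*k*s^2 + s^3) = 10*k^3 + 17*k^2*s + 5*k^2 + 8*k*s^2 - 6*k*s + s^3 + s^2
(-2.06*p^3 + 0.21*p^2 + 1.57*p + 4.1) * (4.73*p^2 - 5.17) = -9.7438*p^5 + 0.9933*p^4 + 18.0763*p^3 + 18.3073*p^2 - 8.1169*p - 21.197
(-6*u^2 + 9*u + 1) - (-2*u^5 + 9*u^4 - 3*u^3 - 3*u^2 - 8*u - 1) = 2*u^5 - 9*u^4 + 3*u^3 - 3*u^2 + 17*u + 2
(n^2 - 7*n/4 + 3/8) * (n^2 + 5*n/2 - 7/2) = n^4 + 3*n^3/4 - 15*n^2/2 + 113*n/16 - 21/16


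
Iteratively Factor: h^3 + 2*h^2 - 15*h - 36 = (h + 3)*(h^2 - h - 12) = (h - 4)*(h + 3)*(h + 3)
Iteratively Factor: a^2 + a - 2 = (a - 1)*(a + 2)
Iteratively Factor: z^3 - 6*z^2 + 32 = (z + 2)*(z^2 - 8*z + 16) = (z - 4)*(z + 2)*(z - 4)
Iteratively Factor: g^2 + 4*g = (g)*(g + 4)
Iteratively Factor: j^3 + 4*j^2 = (j)*(j^2 + 4*j) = j^2*(j + 4)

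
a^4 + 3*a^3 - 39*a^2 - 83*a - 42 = (a - 6)*(a + 1)^2*(a + 7)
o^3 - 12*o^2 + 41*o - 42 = (o - 7)*(o - 3)*(o - 2)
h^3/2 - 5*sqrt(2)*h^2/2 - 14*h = h*(h/2 + sqrt(2))*(h - 7*sqrt(2))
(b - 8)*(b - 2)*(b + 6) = b^3 - 4*b^2 - 44*b + 96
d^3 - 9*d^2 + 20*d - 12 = (d - 6)*(d - 2)*(d - 1)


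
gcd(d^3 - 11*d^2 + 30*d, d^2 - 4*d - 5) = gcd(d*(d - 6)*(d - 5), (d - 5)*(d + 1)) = d - 5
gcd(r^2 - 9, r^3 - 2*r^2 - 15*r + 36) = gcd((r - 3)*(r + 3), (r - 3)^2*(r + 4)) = r - 3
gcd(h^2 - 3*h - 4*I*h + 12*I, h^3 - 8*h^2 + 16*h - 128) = h - 4*I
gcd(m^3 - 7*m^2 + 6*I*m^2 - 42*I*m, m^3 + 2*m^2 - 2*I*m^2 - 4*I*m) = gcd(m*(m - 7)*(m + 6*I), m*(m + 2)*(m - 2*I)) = m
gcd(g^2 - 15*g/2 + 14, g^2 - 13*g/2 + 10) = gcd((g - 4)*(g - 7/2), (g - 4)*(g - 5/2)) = g - 4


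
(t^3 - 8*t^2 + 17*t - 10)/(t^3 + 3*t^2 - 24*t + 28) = (t^2 - 6*t + 5)/(t^2 + 5*t - 14)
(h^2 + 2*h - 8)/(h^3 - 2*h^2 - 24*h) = (h - 2)/(h*(h - 6))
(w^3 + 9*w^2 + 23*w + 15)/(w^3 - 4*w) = (w^3 + 9*w^2 + 23*w + 15)/(w*(w^2 - 4))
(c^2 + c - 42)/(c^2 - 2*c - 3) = (-c^2 - c + 42)/(-c^2 + 2*c + 3)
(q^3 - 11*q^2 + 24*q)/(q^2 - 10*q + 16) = q*(q - 3)/(q - 2)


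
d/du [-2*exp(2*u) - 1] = -4*exp(2*u)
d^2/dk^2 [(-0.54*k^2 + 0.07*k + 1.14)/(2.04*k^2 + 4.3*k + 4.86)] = (3.5527136788005e-15*k^4 + 10.056384*k^3 + 60.588*k^2 + 55.836432*k - 8.88252000000001)/(8.489664*k^6 + 53.68464*k^5 + 173.834928*k^4 + 335.29852*k^3 + 414.136152*k^2 + 304.69284*k + 114.791256)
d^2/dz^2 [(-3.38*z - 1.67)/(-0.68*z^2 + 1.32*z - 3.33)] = ((6.652 - 13.7904*z)*(0.68*z^2 - 1.32*z + 3.33) + (1.36*z - 1.32)*(2.72*z - 2.64)*(3.38*z + 1.67))/(0.68*z^2 - 1.32*z + 3.33)^3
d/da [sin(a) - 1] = cos(a)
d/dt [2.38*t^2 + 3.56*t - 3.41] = 4.76*t + 3.56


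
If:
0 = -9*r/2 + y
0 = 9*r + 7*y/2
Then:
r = 0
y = 0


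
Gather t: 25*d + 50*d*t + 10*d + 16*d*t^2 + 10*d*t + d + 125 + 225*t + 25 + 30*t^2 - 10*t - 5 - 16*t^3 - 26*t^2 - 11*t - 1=36*d - 16*t^3 + t^2*(16*d + 4) + t*(60*d + 204) + 144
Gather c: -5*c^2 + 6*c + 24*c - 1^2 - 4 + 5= -5*c^2 + 30*c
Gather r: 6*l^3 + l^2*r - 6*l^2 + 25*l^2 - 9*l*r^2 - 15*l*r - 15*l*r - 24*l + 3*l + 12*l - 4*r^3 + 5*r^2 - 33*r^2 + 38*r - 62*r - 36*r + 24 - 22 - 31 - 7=6*l^3 + 19*l^2 - 9*l - 4*r^3 + r^2*(-9*l - 28) + r*(l^2 - 30*l - 60) - 36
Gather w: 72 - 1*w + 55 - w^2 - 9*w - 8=-w^2 - 10*w + 119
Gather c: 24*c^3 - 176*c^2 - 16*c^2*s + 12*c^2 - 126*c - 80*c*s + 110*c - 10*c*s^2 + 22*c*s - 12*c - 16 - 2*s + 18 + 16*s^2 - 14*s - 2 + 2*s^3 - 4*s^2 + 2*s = 24*c^3 + c^2*(-16*s - 164) + c*(-10*s^2 - 58*s - 28) + 2*s^3 + 12*s^2 - 14*s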